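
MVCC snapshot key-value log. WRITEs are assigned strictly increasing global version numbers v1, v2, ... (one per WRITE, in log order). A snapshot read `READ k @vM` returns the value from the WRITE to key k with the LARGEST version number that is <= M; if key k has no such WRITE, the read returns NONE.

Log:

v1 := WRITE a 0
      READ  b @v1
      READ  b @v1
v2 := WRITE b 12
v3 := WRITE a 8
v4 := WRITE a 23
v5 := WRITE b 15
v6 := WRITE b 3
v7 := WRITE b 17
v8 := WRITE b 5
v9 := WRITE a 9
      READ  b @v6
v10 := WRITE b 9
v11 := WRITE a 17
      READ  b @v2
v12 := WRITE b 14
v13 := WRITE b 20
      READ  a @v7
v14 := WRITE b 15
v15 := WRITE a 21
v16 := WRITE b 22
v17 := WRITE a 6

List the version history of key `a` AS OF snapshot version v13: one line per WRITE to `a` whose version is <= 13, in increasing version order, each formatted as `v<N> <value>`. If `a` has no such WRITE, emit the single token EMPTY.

Scan writes for key=a with version <= 13:
  v1 WRITE a 0 -> keep
  v2 WRITE b 12 -> skip
  v3 WRITE a 8 -> keep
  v4 WRITE a 23 -> keep
  v5 WRITE b 15 -> skip
  v6 WRITE b 3 -> skip
  v7 WRITE b 17 -> skip
  v8 WRITE b 5 -> skip
  v9 WRITE a 9 -> keep
  v10 WRITE b 9 -> skip
  v11 WRITE a 17 -> keep
  v12 WRITE b 14 -> skip
  v13 WRITE b 20 -> skip
  v14 WRITE b 15 -> skip
  v15 WRITE a 21 -> drop (> snap)
  v16 WRITE b 22 -> skip
  v17 WRITE a 6 -> drop (> snap)
Collected: [(1, 0), (3, 8), (4, 23), (9, 9), (11, 17)]

Answer: v1 0
v3 8
v4 23
v9 9
v11 17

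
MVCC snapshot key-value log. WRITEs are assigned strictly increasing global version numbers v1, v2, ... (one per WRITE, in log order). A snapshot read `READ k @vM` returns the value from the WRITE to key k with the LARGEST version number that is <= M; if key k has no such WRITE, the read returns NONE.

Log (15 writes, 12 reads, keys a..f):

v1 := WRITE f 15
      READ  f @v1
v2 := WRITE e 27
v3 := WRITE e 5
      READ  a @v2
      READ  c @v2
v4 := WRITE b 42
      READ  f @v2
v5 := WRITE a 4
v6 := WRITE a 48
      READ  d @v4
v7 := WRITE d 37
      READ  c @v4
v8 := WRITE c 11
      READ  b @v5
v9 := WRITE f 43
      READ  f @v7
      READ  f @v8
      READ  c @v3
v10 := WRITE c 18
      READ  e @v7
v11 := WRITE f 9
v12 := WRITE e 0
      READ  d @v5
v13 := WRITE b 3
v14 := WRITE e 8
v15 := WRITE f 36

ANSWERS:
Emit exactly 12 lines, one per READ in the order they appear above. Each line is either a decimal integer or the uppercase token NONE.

Answer: 15
NONE
NONE
15
NONE
NONE
42
15
15
NONE
5
NONE

Derivation:
v1: WRITE f=15  (f history now [(1, 15)])
READ f @v1: history=[(1, 15)] -> pick v1 -> 15
v2: WRITE e=27  (e history now [(2, 27)])
v3: WRITE e=5  (e history now [(2, 27), (3, 5)])
READ a @v2: history=[] -> no version <= 2 -> NONE
READ c @v2: history=[] -> no version <= 2 -> NONE
v4: WRITE b=42  (b history now [(4, 42)])
READ f @v2: history=[(1, 15)] -> pick v1 -> 15
v5: WRITE a=4  (a history now [(5, 4)])
v6: WRITE a=48  (a history now [(5, 4), (6, 48)])
READ d @v4: history=[] -> no version <= 4 -> NONE
v7: WRITE d=37  (d history now [(7, 37)])
READ c @v4: history=[] -> no version <= 4 -> NONE
v8: WRITE c=11  (c history now [(8, 11)])
READ b @v5: history=[(4, 42)] -> pick v4 -> 42
v9: WRITE f=43  (f history now [(1, 15), (9, 43)])
READ f @v7: history=[(1, 15), (9, 43)] -> pick v1 -> 15
READ f @v8: history=[(1, 15), (9, 43)] -> pick v1 -> 15
READ c @v3: history=[(8, 11)] -> no version <= 3 -> NONE
v10: WRITE c=18  (c history now [(8, 11), (10, 18)])
READ e @v7: history=[(2, 27), (3, 5)] -> pick v3 -> 5
v11: WRITE f=9  (f history now [(1, 15), (9, 43), (11, 9)])
v12: WRITE e=0  (e history now [(2, 27), (3, 5), (12, 0)])
READ d @v5: history=[(7, 37)] -> no version <= 5 -> NONE
v13: WRITE b=3  (b history now [(4, 42), (13, 3)])
v14: WRITE e=8  (e history now [(2, 27), (3, 5), (12, 0), (14, 8)])
v15: WRITE f=36  (f history now [(1, 15), (9, 43), (11, 9), (15, 36)])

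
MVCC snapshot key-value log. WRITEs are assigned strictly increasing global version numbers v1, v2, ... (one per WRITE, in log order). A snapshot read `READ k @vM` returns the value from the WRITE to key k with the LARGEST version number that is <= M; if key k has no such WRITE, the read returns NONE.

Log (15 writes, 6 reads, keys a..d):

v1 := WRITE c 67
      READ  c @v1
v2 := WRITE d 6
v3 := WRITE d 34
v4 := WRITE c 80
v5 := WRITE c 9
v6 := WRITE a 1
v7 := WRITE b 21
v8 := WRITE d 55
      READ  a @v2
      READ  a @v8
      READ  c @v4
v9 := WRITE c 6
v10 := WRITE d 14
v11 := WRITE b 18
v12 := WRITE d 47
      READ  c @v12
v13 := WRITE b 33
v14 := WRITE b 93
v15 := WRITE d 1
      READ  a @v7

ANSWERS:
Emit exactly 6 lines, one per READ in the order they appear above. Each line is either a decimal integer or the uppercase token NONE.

v1: WRITE c=67  (c history now [(1, 67)])
READ c @v1: history=[(1, 67)] -> pick v1 -> 67
v2: WRITE d=6  (d history now [(2, 6)])
v3: WRITE d=34  (d history now [(2, 6), (3, 34)])
v4: WRITE c=80  (c history now [(1, 67), (4, 80)])
v5: WRITE c=9  (c history now [(1, 67), (4, 80), (5, 9)])
v6: WRITE a=1  (a history now [(6, 1)])
v7: WRITE b=21  (b history now [(7, 21)])
v8: WRITE d=55  (d history now [(2, 6), (3, 34), (8, 55)])
READ a @v2: history=[(6, 1)] -> no version <= 2 -> NONE
READ a @v8: history=[(6, 1)] -> pick v6 -> 1
READ c @v4: history=[(1, 67), (4, 80), (5, 9)] -> pick v4 -> 80
v9: WRITE c=6  (c history now [(1, 67), (4, 80), (5, 9), (9, 6)])
v10: WRITE d=14  (d history now [(2, 6), (3, 34), (8, 55), (10, 14)])
v11: WRITE b=18  (b history now [(7, 21), (11, 18)])
v12: WRITE d=47  (d history now [(2, 6), (3, 34), (8, 55), (10, 14), (12, 47)])
READ c @v12: history=[(1, 67), (4, 80), (5, 9), (9, 6)] -> pick v9 -> 6
v13: WRITE b=33  (b history now [(7, 21), (11, 18), (13, 33)])
v14: WRITE b=93  (b history now [(7, 21), (11, 18), (13, 33), (14, 93)])
v15: WRITE d=1  (d history now [(2, 6), (3, 34), (8, 55), (10, 14), (12, 47), (15, 1)])
READ a @v7: history=[(6, 1)] -> pick v6 -> 1

Answer: 67
NONE
1
80
6
1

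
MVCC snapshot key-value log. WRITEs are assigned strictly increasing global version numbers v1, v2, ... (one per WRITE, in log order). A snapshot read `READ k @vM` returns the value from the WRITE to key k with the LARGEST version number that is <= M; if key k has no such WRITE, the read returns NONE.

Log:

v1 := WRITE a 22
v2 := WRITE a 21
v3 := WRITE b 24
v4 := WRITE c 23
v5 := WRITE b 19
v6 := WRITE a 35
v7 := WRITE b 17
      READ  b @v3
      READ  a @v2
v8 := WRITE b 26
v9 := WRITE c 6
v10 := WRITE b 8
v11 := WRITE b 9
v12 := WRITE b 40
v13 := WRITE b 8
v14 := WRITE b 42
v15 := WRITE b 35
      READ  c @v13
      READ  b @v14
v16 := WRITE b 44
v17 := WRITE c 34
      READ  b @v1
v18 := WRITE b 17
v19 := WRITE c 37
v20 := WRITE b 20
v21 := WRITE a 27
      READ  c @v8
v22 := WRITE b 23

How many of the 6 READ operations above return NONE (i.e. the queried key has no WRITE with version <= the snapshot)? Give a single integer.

Answer: 1

Derivation:
v1: WRITE a=22  (a history now [(1, 22)])
v2: WRITE a=21  (a history now [(1, 22), (2, 21)])
v3: WRITE b=24  (b history now [(3, 24)])
v4: WRITE c=23  (c history now [(4, 23)])
v5: WRITE b=19  (b history now [(3, 24), (5, 19)])
v6: WRITE a=35  (a history now [(1, 22), (2, 21), (6, 35)])
v7: WRITE b=17  (b history now [(3, 24), (5, 19), (7, 17)])
READ b @v3: history=[(3, 24), (5, 19), (7, 17)] -> pick v3 -> 24
READ a @v2: history=[(1, 22), (2, 21), (6, 35)] -> pick v2 -> 21
v8: WRITE b=26  (b history now [(3, 24), (5, 19), (7, 17), (8, 26)])
v9: WRITE c=6  (c history now [(4, 23), (9, 6)])
v10: WRITE b=8  (b history now [(3, 24), (5, 19), (7, 17), (8, 26), (10, 8)])
v11: WRITE b=9  (b history now [(3, 24), (5, 19), (7, 17), (8, 26), (10, 8), (11, 9)])
v12: WRITE b=40  (b history now [(3, 24), (5, 19), (7, 17), (8, 26), (10, 8), (11, 9), (12, 40)])
v13: WRITE b=8  (b history now [(3, 24), (5, 19), (7, 17), (8, 26), (10, 8), (11, 9), (12, 40), (13, 8)])
v14: WRITE b=42  (b history now [(3, 24), (5, 19), (7, 17), (8, 26), (10, 8), (11, 9), (12, 40), (13, 8), (14, 42)])
v15: WRITE b=35  (b history now [(3, 24), (5, 19), (7, 17), (8, 26), (10, 8), (11, 9), (12, 40), (13, 8), (14, 42), (15, 35)])
READ c @v13: history=[(4, 23), (9, 6)] -> pick v9 -> 6
READ b @v14: history=[(3, 24), (5, 19), (7, 17), (8, 26), (10, 8), (11, 9), (12, 40), (13, 8), (14, 42), (15, 35)] -> pick v14 -> 42
v16: WRITE b=44  (b history now [(3, 24), (5, 19), (7, 17), (8, 26), (10, 8), (11, 9), (12, 40), (13, 8), (14, 42), (15, 35), (16, 44)])
v17: WRITE c=34  (c history now [(4, 23), (9, 6), (17, 34)])
READ b @v1: history=[(3, 24), (5, 19), (7, 17), (8, 26), (10, 8), (11, 9), (12, 40), (13, 8), (14, 42), (15, 35), (16, 44)] -> no version <= 1 -> NONE
v18: WRITE b=17  (b history now [(3, 24), (5, 19), (7, 17), (8, 26), (10, 8), (11, 9), (12, 40), (13, 8), (14, 42), (15, 35), (16, 44), (18, 17)])
v19: WRITE c=37  (c history now [(4, 23), (9, 6), (17, 34), (19, 37)])
v20: WRITE b=20  (b history now [(3, 24), (5, 19), (7, 17), (8, 26), (10, 8), (11, 9), (12, 40), (13, 8), (14, 42), (15, 35), (16, 44), (18, 17), (20, 20)])
v21: WRITE a=27  (a history now [(1, 22), (2, 21), (6, 35), (21, 27)])
READ c @v8: history=[(4, 23), (9, 6), (17, 34), (19, 37)] -> pick v4 -> 23
v22: WRITE b=23  (b history now [(3, 24), (5, 19), (7, 17), (8, 26), (10, 8), (11, 9), (12, 40), (13, 8), (14, 42), (15, 35), (16, 44), (18, 17), (20, 20), (22, 23)])
Read results in order: ['24', '21', '6', '42', 'NONE', '23']
NONE count = 1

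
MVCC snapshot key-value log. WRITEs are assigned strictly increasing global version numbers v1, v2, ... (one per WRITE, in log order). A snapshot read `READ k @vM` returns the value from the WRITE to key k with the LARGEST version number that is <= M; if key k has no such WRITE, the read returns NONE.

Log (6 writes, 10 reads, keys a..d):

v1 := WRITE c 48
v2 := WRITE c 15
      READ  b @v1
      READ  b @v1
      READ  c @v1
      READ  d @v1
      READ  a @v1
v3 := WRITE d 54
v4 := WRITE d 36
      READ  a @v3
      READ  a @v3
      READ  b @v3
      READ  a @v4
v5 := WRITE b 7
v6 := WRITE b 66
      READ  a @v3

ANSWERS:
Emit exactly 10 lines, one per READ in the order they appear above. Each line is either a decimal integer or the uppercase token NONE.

Answer: NONE
NONE
48
NONE
NONE
NONE
NONE
NONE
NONE
NONE

Derivation:
v1: WRITE c=48  (c history now [(1, 48)])
v2: WRITE c=15  (c history now [(1, 48), (2, 15)])
READ b @v1: history=[] -> no version <= 1 -> NONE
READ b @v1: history=[] -> no version <= 1 -> NONE
READ c @v1: history=[(1, 48), (2, 15)] -> pick v1 -> 48
READ d @v1: history=[] -> no version <= 1 -> NONE
READ a @v1: history=[] -> no version <= 1 -> NONE
v3: WRITE d=54  (d history now [(3, 54)])
v4: WRITE d=36  (d history now [(3, 54), (4, 36)])
READ a @v3: history=[] -> no version <= 3 -> NONE
READ a @v3: history=[] -> no version <= 3 -> NONE
READ b @v3: history=[] -> no version <= 3 -> NONE
READ a @v4: history=[] -> no version <= 4 -> NONE
v5: WRITE b=7  (b history now [(5, 7)])
v6: WRITE b=66  (b history now [(5, 7), (6, 66)])
READ a @v3: history=[] -> no version <= 3 -> NONE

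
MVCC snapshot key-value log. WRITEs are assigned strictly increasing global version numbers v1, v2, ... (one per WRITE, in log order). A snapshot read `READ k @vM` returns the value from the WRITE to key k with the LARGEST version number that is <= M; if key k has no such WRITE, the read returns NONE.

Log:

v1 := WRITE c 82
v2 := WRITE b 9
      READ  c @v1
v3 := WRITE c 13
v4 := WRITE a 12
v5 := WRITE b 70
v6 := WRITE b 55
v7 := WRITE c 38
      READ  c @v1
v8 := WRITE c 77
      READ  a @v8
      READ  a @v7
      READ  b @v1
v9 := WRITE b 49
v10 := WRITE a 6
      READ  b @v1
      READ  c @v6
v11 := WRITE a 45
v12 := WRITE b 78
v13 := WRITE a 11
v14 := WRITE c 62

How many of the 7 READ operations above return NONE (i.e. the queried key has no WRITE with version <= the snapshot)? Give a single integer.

v1: WRITE c=82  (c history now [(1, 82)])
v2: WRITE b=9  (b history now [(2, 9)])
READ c @v1: history=[(1, 82)] -> pick v1 -> 82
v3: WRITE c=13  (c history now [(1, 82), (3, 13)])
v4: WRITE a=12  (a history now [(4, 12)])
v5: WRITE b=70  (b history now [(2, 9), (5, 70)])
v6: WRITE b=55  (b history now [(2, 9), (5, 70), (6, 55)])
v7: WRITE c=38  (c history now [(1, 82), (3, 13), (7, 38)])
READ c @v1: history=[(1, 82), (3, 13), (7, 38)] -> pick v1 -> 82
v8: WRITE c=77  (c history now [(1, 82), (3, 13), (7, 38), (8, 77)])
READ a @v8: history=[(4, 12)] -> pick v4 -> 12
READ a @v7: history=[(4, 12)] -> pick v4 -> 12
READ b @v1: history=[(2, 9), (5, 70), (6, 55)] -> no version <= 1 -> NONE
v9: WRITE b=49  (b history now [(2, 9), (5, 70), (6, 55), (9, 49)])
v10: WRITE a=6  (a history now [(4, 12), (10, 6)])
READ b @v1: history=[(2, 9), (5, 70), (6, 55), (9, 49)] -> no version <= 1 -> NONE
READ c @v6: history=[(1, 82), (3, 13), (7, 38), (8, 77)] -> pick v3 -> 13
v11: WRITE a=45  (a history now [(4, 12), (10, 6), (11, 45)])
v12: WRITE b=78  (b history now [(2, 9), (5, 70), (6, 55), (9, 49), (12, 78)])
v13: WRITE a=11  (a history now [(4, 12), (10, 6), (11, 45), (13, 11)])
v14: WRITE c=62  (c history now [(1, 82), (3, 13), (7, 38), (8, 77), (14, 62)])
Read results in order: ['82', '82', '12', '12', 'NONE', 'NONE', '13']
NONE count = 2

Answer: 2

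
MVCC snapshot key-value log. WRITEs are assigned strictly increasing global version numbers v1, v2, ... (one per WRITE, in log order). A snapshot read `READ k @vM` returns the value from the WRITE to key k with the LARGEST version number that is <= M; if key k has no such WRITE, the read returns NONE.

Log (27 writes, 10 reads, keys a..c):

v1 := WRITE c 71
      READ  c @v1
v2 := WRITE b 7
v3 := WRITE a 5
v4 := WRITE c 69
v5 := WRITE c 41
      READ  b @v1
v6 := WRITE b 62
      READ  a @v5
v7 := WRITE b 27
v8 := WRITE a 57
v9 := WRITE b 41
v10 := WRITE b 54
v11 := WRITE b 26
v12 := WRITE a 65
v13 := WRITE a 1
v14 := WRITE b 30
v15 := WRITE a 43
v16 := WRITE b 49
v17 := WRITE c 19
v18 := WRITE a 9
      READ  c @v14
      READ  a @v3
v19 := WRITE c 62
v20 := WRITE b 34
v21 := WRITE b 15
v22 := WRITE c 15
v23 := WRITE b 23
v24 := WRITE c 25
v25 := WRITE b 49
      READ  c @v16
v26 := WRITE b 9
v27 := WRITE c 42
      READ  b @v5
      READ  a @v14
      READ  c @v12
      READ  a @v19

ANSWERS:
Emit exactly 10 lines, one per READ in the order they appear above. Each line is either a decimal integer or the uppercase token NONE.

Answer: 71
NONE
5
41
5
41
7
1
41
9

Derivation:
v1: WRITE c=71  (c history now [(1, 71)])
READ c @v1: history=[(1, 71)] -> pick v1 -> 71
v2: WRITE b=7  (b history now [(2, 7)])
v3: WRITE a=5  (a history now [(3, 5)])
v4: WRITE c=69  (c history now [(1, 71), (4, 69)])
v5: WRITE c=41  (c history now [(1, 71), (4, 69), (5, 41)])
READ b @v1: history=[(2, 7)] -> no version <= 1 -> NONE
v6: WRITE b=62  (b history now [(2, 7), (6, 62)])
READ a @v5: history=[(3, 5)] -> pick v3 -> 5
v7: WRITE b=27  (b history now [(2, 7), (6, 62), (7, 27)])
v8: WRITE a=57  (a history now [(3, 5), (8, 57)])
v9: WRITE b=41  (b history now [(2, 7), (6, 62), (7, 27), (9, 41)])
v10: WRITE b=54  (b history now [(2, 7), (6, 62), (7, 27), (9, 41), (10, 54)])
v11: WRITE b=26  (b history now [(2, 7), (6, 62), (7, 27), (9, 41), (10, 54), (11, 26)])
v12: WRITE a=65  (a history now [(3, 5), (8, 57), (12, 65)])
v13: WRITE a=1  (a history now [(3, 5), (8, 57), (12, 65), (13, 1)])
v14: WRITE b=30  (b history now [(2, 7), (6, 62), (7, 27), (9, 41), (10, 54), (11, 26), (14, 30)])
v15: WRITE a=43  (a history now [(3, 5), (8, 57), (12, 65), (13, 1), (15, 43)])
v16: WRITE b=49  (b history now [(2, 7), (6, 62), (7, 27), (9, 41), (10, 54), (11, 26), (14, 30), (16, 49)])
v17: WRITE c=19  (c history now [(1, 71), (4, 69), (5, 41), (17, 19)])
v18: WRITE a=9  (a history now [(3, 5), (8, 57), (12, 65), (13, 1), (15, 43), (18, 9)])
READ c @v14: history=[(1, 71), (4, 69), (5, 41), (17, 19)] -> pick v5 -> 41
READ a @v3: history=[(3, 5), (8, 57), (12, 65), (13, 1), (15, 43), (18, 9)] -> pick v3 -> 5
v19: WRITE c=62  (c history now [(1, 71), (4, 69), (5, 41), (17, 19), (19, 62)])
v20: WRITE b=34  (b history now [(2, 7), (6, 62), (7, 27), (9, 41), (10, 54), (11, 26), (14, 30), (16, 49), (20, 34)])
v21: WRITE b=15  (b history now [(2, 7), (6, 62), (7, 27), (9, 41), (10, 54), (11, 26), (14, 30), (16, 49), (20, 34), (21, 15)])
v22: WRITE c=15  (c history now [(1, 71), (4, 69), (5, 41), (17, 19), (19, 62), (22, 15)])
v23: WRITE b=23  (b history now [(2, 7), (6, 62), (7, 27), (9, 41), (10, 54), (11, 26), (14, 30), (16, 49), (20, 34), (21, 15), (23, 23)])
v24: WRITE c=25  (c history now [(1, 71), (4, 69), (5, 41), (17, 19), (19, 62), (22, 15), (24, 25)])
v25: WRITE b=49  (b history now [(2, 7), (6, 62), (7, 27), (9, 41), (10, 54), (11, 26), (14, 30), (16, 49), (20, 34), (21, 15), (23, 23), (25, 49)])
READ c @v16: history=[(1, 71), (4, 69), (5, 41), (17, 19), (19, 62), (22, 15), (24, 25)] -> pick v5 -> 41
v26: WRITE b=9  (b history now [(2, 7), (6, 62), (7, 27), (9, 41), (10, 54), (11, 26), (14, 30), (16, 49), (20, 34), (21, 15), (23, 23), (25, 49), (26, 9)])
v27: WRITE c=42  (c history now [(1, 71), (4, 69), (5, 41), (17, 19), (19, 62), (22, 15), (24, 25), (27, 42)])
READ b @v5: history=[(2, 7), (6, 62), (7, 27), (9, 41), (10, 54), (11, 26), (14, 30), (16, 49), (20, 34), (21, 15), (23, 23), (25, 49), (26, 9)] -> pick v2 -> 7
READ a @v14: history=[(3, 5), (8, 57), (12, 65), (13, 1), (15, 43), (18, 9)] -> pick v13 -> 1
READ c @v12: history=[(1, 71), (4, 69), (5, 41), (17, 19), (19, 62), (22, 15), (24, 25), (27, 42)] -> pick v5 -> 41
READ a @v19: history=[(3, 5), (8, 57), (12, 65), (13, 1), (15, 43), (18, 9)] -> pick v18 -> 9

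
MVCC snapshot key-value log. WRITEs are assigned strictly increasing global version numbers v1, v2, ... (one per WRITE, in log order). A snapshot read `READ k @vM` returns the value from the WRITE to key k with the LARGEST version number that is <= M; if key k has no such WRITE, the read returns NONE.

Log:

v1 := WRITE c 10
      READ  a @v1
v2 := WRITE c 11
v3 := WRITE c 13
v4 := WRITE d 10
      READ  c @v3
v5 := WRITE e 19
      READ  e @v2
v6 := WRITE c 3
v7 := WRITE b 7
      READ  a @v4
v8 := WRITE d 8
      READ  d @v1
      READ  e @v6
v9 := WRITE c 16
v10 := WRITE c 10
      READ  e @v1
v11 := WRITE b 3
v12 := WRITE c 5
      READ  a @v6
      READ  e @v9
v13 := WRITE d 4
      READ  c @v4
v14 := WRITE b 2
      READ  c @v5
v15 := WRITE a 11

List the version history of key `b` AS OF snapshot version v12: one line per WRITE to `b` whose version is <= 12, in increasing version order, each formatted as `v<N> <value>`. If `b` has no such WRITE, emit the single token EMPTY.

Answer: v7 7
v11 3

Derivation:
Scan writes for key=b with version <= 12:
  v1 WRITE c 10 -> skip
  v2 WRITE c 11 -> skip
  v3 WRITE c 13 -> skip
  v4 WRITE d 10 -> skip
  v5 WRITE e 19 -> skip
  v6 WRITE c 3 -> skip
  v7 WRITE b 7 -> keep
  v8 WRITE d 8 -> skip
  v9 WRITE c 16 -> skip
  v10 WRITE c 10 -> skip
  v11 WRITE b 3 -> keep
  v12 WRITE c 5 -> skip
  v13 WRITE d 4 -> skip
  v14 WRITE b 2 -> drop (> snap)
  v15 WRITE a 11 -> skip
Collected: [(7, 7), (11, 3)]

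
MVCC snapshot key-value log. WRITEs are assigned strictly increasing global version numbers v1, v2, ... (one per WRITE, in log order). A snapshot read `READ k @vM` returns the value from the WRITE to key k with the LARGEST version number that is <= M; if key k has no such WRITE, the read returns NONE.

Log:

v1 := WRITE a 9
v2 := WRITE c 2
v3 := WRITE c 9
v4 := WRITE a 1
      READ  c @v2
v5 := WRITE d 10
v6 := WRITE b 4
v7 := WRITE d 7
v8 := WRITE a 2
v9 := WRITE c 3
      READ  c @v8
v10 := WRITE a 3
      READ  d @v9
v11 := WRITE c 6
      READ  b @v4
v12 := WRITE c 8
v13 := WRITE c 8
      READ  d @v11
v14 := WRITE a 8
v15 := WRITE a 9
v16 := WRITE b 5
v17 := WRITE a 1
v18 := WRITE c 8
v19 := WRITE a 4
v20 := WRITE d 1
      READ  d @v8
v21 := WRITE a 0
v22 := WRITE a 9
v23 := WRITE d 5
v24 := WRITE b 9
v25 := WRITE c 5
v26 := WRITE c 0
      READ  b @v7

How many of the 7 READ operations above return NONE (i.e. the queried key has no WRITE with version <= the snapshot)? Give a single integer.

Answer: 1

Derivation:
v1: WRITE a=9  (a history now [(1, 9)])
v2: WRITE c=2  (c history now [(2, 2)])
v3: WRITE c=9  (c history now [(2, 2), (3, 9)])
v4: WRITE a=1  (a history now [(1, 9), (4, 1)])
READ c @v2: history=[(2, 2), (3, 9)] -> pick v2 -> 2
v5: WRITE d=10  (d history now [(5, 10)])
v6: WRITE b=4  (b history now [(6, 4)])
v7: WRITE d=7  (d history now [(5, 10), (7, 7)])
v8: WRITE a=2  (a history now [(1, 9), (4, 1), (8, 2)])
v9: WRITE c=3  (c history now [(2, 2), (3, 9), (9, 3)])
READ c @v8: history=[(2, 2), (3, 9), (9, 3)] -> pick v3 -> 9
v10: WRITE a=3  (a history now [(1, 9), (4, 1), (8, 2), (10, 3)])
READ d @v9: history=[(5, 10), (7, 7)] -> pick v7 -> 7
v11: WRITE c=6  (c history now [(2, 2), (3, 9), (9, 3), (11, 6)])
READ b @v4: history=[(6, 4)] -> no version <= 4 -> NONE
v12: WRITE c=8  (c history now [(2, 2), (3, 9), (9, 3), (11, 6), (12, 8)])
v13: WRITE c=8  (c history now [(2, 2), (3, 9), (9, 3), (11, 6), (12, 8), (13, 8)])
READ d @v11: history=[(5, 10), (7, 7)] -> pick v7 -> 7
v14: WRITE a=8  (a history now [(1, 9), (4, 1), (8, 2), (10, 3), (14, 8)])
v15: WRITE a=9  (a history now [(1, 9), (4, 1), (8, 2), (10, 3), (14, 8), (15, 9)])
v16: WRITE b=5  (b history now [(6, 4), (16, 5)])
v17: WRITE a=1  (a history now [(1, 9), (4, 1), (8, 2), (10, 3), (14, 8), (15, 9), (17, 1)])
v18: WRITE c=8  (c history now [(2, 2), (3, 9), (9, 3), (11, 6), (12, 8), (13, 8), (18, 8)])
v19: WRITE a=4  (a history now [(1, 9), (4, 1), (8, 2), (10, 3), (14, 8), (15, 9), (17, 1), (19, 4)])
v20: WRITE d=1  (d history now [(5, 10), (7, 7), (20, 1)])
READ d @v8: history=[(5, 10), (7, 7), (20, 1)] -> pick v7 -> 7
v21: WRITE a=0  (a history now [(1, 9), (4, 1), (8, 2), (10, 3), (14, 8), (15, 9), (17, 1), (19, 4), (21, 0)])
v22: WRITE a=9  (a history now [(1, 9), (4, 1), (8, 2), (10, 3), (14, 8), (15, 9), (17, 1), (19, 4), (21, 0), (22, 9)])
v23: WRITE d=5  (d history now [(5, 10), (7, 7), (20, 1), (23, 5)])
v24: WRITE b=9  (b history now [(6, 4), (16, 5), (24, 9)])
v25: WRITE c=5  (c history now [(2, 2), (3, 9), (9, 3), (11, 6), (12, 8), (13, 8), (18, 8), (25, 5)])
v26: WRITE c=0  (c history now [(2, 2), (3, 9), (9, 3), (11, 6), (12, 8), (13, 8), (18, 8), (25, 5), (26, 0)])
READ b @v7: history=[(6, 4), (16, 5), (24, 9)] -> pick v6 -> 4
Read results in order: ['2', '9', '7', 'NONE', '7', '7', '4']
NONE count = 1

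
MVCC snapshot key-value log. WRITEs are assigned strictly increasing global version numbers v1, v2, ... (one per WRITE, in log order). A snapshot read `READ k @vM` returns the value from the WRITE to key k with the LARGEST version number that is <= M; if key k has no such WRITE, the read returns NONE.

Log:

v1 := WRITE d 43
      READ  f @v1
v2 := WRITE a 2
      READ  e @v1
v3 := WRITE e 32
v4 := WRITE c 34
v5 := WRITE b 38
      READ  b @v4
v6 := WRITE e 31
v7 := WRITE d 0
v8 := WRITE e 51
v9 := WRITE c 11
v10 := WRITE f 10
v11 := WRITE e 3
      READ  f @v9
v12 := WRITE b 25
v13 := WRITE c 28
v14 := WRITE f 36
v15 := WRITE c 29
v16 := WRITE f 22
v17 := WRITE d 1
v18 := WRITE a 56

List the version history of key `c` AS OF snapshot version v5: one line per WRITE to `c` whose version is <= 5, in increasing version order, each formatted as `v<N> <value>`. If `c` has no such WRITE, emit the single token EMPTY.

Answer: v4 34

Derivation:
Scan writes for key=c with version <= 5:
  v1 WRITE d 43 -> skip
  v2 WRITE a 2 -> skip
  v3 WRITE e 32 -> skip
  v4 WRITE c 34 -> keep
  v5 WRITE b 38 -> skip
  v6 WRITE e 31 -> skip
  v7 WRITE d 0 -> skip
  v8 WRITE e 51 -> skip
  v9 WRITE c 11 -> drop (> snap)
  v10 WRITE f 10 -> skip
  v11 WRITE e 3 -> skip
  v12 WRITE b 25 -> skip
  v13 WRITE c 28 -> drop (> snap)
  v14 WRITE f 36 -> skip
  v15 WRITE c 29 -> drop (> snap)
  v16 WRITE f 22 -> skip
  v17 WRITE d 1 -> skip
  v18 WRITE a 56 -> skip
Collected: [(4, 34)]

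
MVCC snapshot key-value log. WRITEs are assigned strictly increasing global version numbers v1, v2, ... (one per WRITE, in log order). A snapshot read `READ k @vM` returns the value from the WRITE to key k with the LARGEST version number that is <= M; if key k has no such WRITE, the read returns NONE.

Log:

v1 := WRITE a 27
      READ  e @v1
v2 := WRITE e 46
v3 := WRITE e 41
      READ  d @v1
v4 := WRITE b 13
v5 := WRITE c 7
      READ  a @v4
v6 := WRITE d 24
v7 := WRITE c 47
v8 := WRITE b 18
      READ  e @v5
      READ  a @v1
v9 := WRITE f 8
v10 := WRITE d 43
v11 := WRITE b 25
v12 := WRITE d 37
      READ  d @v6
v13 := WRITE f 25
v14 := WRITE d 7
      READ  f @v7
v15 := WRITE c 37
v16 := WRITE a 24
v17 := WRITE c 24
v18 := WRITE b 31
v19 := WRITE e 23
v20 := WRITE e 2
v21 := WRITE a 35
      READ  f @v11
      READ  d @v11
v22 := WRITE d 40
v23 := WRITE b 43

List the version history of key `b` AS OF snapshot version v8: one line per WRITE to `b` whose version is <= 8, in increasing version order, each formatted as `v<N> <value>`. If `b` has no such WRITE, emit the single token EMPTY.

Scan writes for key=b with version <= 8:
  v1 WRITE a 27 -> skip
  v2 WRITE e 46 -> skip
  v3 WRITE e 41 -> skip
  v4 WRITE b 13 -> keep
  v5 WRITE c 7 -> skip
  v6 WRITE d 24 -> skip
  v7 WRITE c 47 -> skip
  v8 WRITE b 18 -> keep
  v9 WRITE f 8 -> skip
  v10 WRITE d 43 -> skip
  v11 WRITE b 25 -> drop (> snap)
  v12 WRITE d 37 -> skip
  v13 WRITE f 25 -> skip
  v14 WRITE d 7 -> skip
  v15 WRITE c 37 -> skip
  v16 WRITE a 24 -> skip
  v17 WRITE c 24 -> skip
  v18 WRITE b 31 -> drop (> snap)
  v19 WRITE e 23 -> skip
  v20 WRITE e 2 -> skip
  v21 WRITE a 35 -> skip
  v22 WRITE d 40 -> skip
  v23 WRITE b 43 -> drop (> snap)
Collected: [(4, 13), (8, 18)]

Answer: v4 13
v8 18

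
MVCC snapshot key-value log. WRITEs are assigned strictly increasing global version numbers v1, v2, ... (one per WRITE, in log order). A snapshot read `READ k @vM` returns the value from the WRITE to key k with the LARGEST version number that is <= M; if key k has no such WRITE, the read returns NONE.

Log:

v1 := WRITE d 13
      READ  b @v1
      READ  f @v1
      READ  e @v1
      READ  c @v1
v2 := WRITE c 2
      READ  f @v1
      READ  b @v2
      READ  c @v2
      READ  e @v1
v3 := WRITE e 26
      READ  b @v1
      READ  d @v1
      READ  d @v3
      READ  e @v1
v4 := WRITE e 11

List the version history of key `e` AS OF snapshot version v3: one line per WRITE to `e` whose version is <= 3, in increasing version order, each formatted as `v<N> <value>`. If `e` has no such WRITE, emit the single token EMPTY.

Answer: v3 26

Derivation:
Scan writes for key=e with version <= 3:
  v1 WRITE d 13 -> skip
  v2 WRITE c 2 -> skip
  v3 WRITE e 26 -> keep
  v4 WRITE e 11 -> drop (> snap)
Collected: [(3, 26)]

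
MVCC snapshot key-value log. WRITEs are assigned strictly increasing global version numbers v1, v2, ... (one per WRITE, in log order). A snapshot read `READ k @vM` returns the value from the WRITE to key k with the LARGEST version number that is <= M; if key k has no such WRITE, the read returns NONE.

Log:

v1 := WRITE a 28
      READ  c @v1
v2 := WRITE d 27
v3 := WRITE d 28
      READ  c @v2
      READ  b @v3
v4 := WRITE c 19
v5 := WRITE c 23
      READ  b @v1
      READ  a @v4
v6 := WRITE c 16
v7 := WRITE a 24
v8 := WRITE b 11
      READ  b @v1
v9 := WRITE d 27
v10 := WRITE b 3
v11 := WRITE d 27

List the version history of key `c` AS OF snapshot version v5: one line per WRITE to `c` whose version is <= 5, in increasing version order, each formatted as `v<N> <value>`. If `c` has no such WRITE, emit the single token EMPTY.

Answer: v4 19
v5 23

Derivation:
Scan writes for key=c with version <= 5:
  v1 WRITE a 28 -> skip
  v2 WRITE d 27 -> skip
  v3 WRITE d 28 -> skip
  v4 WRITE c 19 -> keep
  v5 WRITE c 23 -> keep
  v6 WRITE c 16 -> drop (> snap)
  v7 WRITE a 24 -> skip
  v8 WRITE b 11 -> skip
  v9 WRITE d 27 -> skip
  v10 WRITE b 3 -> skip
  v11 WRITE d 27 -> skip
Collected: [(4, 19), (5, 23)]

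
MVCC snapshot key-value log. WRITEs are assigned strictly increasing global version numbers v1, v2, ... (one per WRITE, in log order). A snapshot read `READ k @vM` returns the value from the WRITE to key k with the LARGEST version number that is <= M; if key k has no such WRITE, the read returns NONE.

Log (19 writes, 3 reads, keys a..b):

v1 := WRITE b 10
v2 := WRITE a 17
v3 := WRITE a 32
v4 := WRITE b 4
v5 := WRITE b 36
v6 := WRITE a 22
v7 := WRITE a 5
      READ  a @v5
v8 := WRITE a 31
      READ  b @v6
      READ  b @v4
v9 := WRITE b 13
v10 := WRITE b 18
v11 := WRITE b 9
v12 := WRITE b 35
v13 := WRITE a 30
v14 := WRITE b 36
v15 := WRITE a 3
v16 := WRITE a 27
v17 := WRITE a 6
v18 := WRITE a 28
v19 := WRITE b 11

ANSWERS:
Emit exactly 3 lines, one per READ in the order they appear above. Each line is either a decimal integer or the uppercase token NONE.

v1: WRITE b=10  (b history now [(1, 10)])
v2: WRITE a=17  (a history now [(2, 17)])
v3: WRITE a=32  (a history now [(2, 17), (3, 32)])
v4: WRITE b=4  (b history now [(1, 10), (4, 4)])
v5: WRITE b=36  (b history now [(1, 10), (4, 4), (5, 36)])
v6: WRITE a=22  (a history now [(2, 17), (3, 32), (6, 22)])
v7: WRITE a=5  (a history now [(2, 17), (3, 32), (6, 22), (7, 5)])
READ a @v5: history=[(2, 17), (3, 32), (6, 22), (7, 5)] -> pick v3 -> 32
v8: WRITE a=31  (a history now [(2, 17), (3, 32), (6, 22), (7, 5), (8, 31)])
READ b @v6: history=[(1, 10), (4, 4), (5, 36)] -> pick v5 -> 36
READ b @v4: history=[(1, 10), (4, 4), (5, 36)] -> pick v4 -> 4
v9: WRITE b=13  (b history now [(1, 10), (4, 4), (5, 36), (9, 13)])
v10: WRITE b=18  (b history now [(1, 10), (4, 4), (5, 36), (9, 13), (10, 18)])
v11: WRITE b=9  (b history now [(1, 10), (4, 4), (5, 36), (9, 13), (10, 18), (11, 9)])
v12: WRITE b=35  (b history now [(1, 10), (4, 4), (5, 36), (9, 13), (10, 18), (11, 9), (12, 35)])
v13: WRITE a=30  (a history now [(2, 17), (3, 32), (6, 22), (7, 5), (8, 31), (13, 30)])
v14: WRITE b=36  (b history now [(1, 10), (4, 4), (5, 36), (9, 13), (10, 18), (11, 9), (12, 35), (14, 36)])
v15: WRITE a=3  (a history now [(2, 17), (3, 32), (6, 22), (7, 5), (8, 31), (13, 30), (15, 3)])
v16: WRITE a=27  (a history now [(2, 17), (3, 32), (6, 22), (7, 5), (8, 31), (13, 30), (15, 3), (16, 27)])
v17: WRITE a=6  (a history now [(2, 17), (3, 32), (6, 22), (7, 5), (8, 31), (13, 30), (15, 3), (16, 27), (17, 6)])
v18: WRITE a=28  (a history now [(2, 17), (3, 32), (6, 22), (7, 5), (8, 31), (13, 30), (15, 3), (16, 27), (17, 6), (18, 28)])
v19: WRITE b=11  (b history now [(1, 10), (4, 4), (5, 36), (9, 13), (10, 18), (11, 9), (12, 35), (14, 36), (19, 11)])

Answer: 32
36
4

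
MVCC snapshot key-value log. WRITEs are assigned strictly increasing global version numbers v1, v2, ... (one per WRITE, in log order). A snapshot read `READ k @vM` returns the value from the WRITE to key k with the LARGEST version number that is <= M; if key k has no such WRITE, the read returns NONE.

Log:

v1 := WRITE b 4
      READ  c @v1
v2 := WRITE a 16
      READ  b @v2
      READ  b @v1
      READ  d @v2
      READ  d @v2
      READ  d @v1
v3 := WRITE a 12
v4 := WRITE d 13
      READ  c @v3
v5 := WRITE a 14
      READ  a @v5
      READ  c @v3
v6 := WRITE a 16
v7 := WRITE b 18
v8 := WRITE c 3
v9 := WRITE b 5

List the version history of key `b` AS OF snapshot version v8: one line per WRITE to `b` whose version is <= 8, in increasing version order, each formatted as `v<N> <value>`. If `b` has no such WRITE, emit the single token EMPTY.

Scan writes for key=b with version <= 8:
  v1 WRITE b 4 -> keep
  v2 WRITE a 16 -> skip
  v3 WRITE a 12 -> skip
  v4 WRITE d 13 -> skip
  v5 WRITE a 14 -> skip
  v6 WRITE a 16 -> skip
  v7 WRITE b 18 -> keep
  v8 WRITE c 3 -> skip
  v9 WRITE b 5 -> drop (> snap)
Collected: [(1, 4), (7, 18)]

Answer: v1 4
v7 18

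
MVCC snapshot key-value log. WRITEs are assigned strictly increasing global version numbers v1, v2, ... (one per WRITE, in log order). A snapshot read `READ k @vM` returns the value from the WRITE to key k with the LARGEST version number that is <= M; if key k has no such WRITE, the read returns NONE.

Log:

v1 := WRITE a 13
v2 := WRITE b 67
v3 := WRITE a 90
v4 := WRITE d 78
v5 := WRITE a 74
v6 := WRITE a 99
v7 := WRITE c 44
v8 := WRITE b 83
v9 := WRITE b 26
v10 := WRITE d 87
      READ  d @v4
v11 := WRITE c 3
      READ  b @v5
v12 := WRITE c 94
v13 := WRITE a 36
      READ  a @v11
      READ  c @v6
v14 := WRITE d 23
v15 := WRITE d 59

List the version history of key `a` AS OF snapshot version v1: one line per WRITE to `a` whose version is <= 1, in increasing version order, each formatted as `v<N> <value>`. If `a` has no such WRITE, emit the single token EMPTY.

Answer: v1 13

Derivation:
Scan writes for key=a with version <= 1:
  v1 WRITE a 13 -> keep
  v2 WRITE b 67 -> skip
  v3 WRITE a 90 -> drop (> snap)
  v4 WRITE d 78 -> skip
  v5 WRITE a 74 -> drop (> snap)
  v6 WRITE a 99 -> drop (> snap)
  v7 WRITE c 44 -> skip
  v8 WRITE b 83 -> skip
  v9 WRITE b 26 -> skip
  v10 WRITE d 87 -> skip
  v11 WRITE c 3 -> skip
  v12 WRITE c 94 -> skip
  v13 WRITE a 36 -> drop (> snap)
  v14 WRITE d 23 -> skip
  v15 WRITE d 59 -> skip
Collected: [(1, 13)]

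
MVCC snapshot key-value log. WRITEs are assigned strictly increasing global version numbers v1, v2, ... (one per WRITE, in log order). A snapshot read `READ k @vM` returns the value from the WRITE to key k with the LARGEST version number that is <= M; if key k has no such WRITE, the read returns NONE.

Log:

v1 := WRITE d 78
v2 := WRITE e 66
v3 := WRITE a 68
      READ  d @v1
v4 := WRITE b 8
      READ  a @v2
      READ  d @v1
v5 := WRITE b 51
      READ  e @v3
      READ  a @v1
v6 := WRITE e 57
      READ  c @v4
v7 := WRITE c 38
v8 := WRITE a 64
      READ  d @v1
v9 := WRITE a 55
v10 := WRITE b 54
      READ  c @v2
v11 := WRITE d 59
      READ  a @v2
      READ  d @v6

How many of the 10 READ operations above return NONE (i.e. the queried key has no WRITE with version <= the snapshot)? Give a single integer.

Answer: 5

Derivation:
v1: WRITE d=78  (d history now [(1, 78)])
v2: WRITE e=66  (e history now [(2, 66)])
v3: WRITE a=68  (a history now [(3, 68)])
READ d @v1: history=[(1, 78)] -> pick v1 -> 78
v4: WRITE b=8  (b history now [(4, 8)])
READ a @v2: history=[(3, 68)] -> no version <= 2 -> NONE
READ d @v1: history=[(1, 78)] -> pick v1 -> 78
v5: WRITE b=51  (b history now [(4, 8), (5, 51)])
READ e @v3: history=[(2, 66)] -> pick v2 -> 66
READ a @v1: history=[(3, 68)] -> no version <= 1 -> NONE
v6: WRITE e=57  (e history now [(2, 66), (6, 57)])
READ c @v4: history=[] -> no version <= 4 -> NONE
v7: WRITE c=38  (c history now [(7, 38)])
v8: WRITE a=64  (a history now [(3, 68), (8, 64)])
READ d @v1: history=[(1, 78)] -> pick v1 -> 78
v9: WRITE a=55  (a history now [(3, 68), (8, 64), (9, 55)])
v10: WRITE b=54  (b history now [(4, 8), (5, 51), (10, 54)])
READ c @v2: history=[(7, 38)] -> no version <= 2 -> NONE
v11: WRITE d=59  (d history now [(1, 78), (11, 59)])
READ a @v2: history=[(3, 68), (8, 64), (9, 55)] -> no version <= 2 -> NONE
READ d @v6: history=[(1, 78), (11, 59)] -> pick v1 -> 78
Read results in order: ['78', 'NONE', '78', '66', 'NONE', 'NONE', '78', 'NONE', 'NONE', '78']
NONE count = 5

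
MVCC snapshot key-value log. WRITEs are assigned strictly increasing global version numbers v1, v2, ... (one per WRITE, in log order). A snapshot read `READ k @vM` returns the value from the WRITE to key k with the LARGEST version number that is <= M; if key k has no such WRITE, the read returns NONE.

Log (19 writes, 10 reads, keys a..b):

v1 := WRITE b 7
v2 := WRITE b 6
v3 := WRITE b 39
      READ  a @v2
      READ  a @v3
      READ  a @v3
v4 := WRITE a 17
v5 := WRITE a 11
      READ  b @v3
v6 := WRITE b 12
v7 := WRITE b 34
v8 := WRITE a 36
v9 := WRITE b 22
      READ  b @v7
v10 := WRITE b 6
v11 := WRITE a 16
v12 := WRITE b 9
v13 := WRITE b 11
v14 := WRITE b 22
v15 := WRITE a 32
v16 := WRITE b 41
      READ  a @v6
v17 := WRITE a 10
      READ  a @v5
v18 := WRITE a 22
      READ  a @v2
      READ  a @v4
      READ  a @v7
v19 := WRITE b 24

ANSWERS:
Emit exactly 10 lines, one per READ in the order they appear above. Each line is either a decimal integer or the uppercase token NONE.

Answer: NONE
NONE
NONE
39
34
11
11
NONE
17
11

Derivation:
v1: WRITE b=7  (b history now [(1, 7)])
v2: WRITE b=6  (b history now [(1, 7), (2, 6)])
v3: WRITE b=39  (b history now [(1, 7), (2, 6), (3, 39)])
READ a @v2: history=[] -> no version <= 2 -> NONE
READ a @v3: history=[] -> no version <= 3 -> NONE
READ a @v3: history=[] -> no version <= 3 -> NONE
v4: WRITE a=17  (a history now [(4, 17)])
v5: WRITE a=11  (a history now [(4, 17), (5, 11)])
READ b @v3: history=[(1, 7), (2, 6), (3, 39)] -> pick v3 -> 39
v6: WRITE b=12  (b history now [(1, 7), (2, 6), (3, 39), (6, 12)])
v7: WRITE b=34  (b history now [(1, 7), (2, 6), (3, 39), (6, 12), (7, 34)])
v8: WRITE a=36  (a history now [(4, 17), (5, 11), (8, 36)])
v9: WRITE b=22  (b history now [(1, 7), (2, 6), (3, 39), (6, 12), (7, 34), (9, 22)])
READ b @v7: history=[(1, 7), (2, 6), (3, 39), (6, 12), (7, 34), (9, 22)] -> pick v7 -> 34
v10: WRITE b=6  (b history now [(1, 7), (2, 6), (3, 39), (6, 12), (7, 34), (9, 22), (10, 6)])
v11: WRITE a=16  (a history now [(4, 17), (5, 11), (8, 36), (11, 16)])
v12: WRITE b=9  (b history now [(1, 7), (2, 6), (3, 39), (6, 12), (7, 34), (9, 22), (10, 6), (12, 9)])
v13: WRITE b=11  (b history now [(1, 7), (2, 6), (3, 39), (6, 12), (7, 34), (9, 22), (10, 6), (12, 9), (13, 11)])
v14: WRITE b=22  (b history now [(1, 7), (2, 6), (3, 39), (6, 12), (7, 34), (9, 22), (10, 6), (12, 9), (13, 11), (14, 22)])
v15: WRITE a=32  (a history now [(4, 17), (5, 11), (8, 36), (11, 16), (15, 32)])
v16: WRITE b=41  (b history now [(1, 7), (2, 6), (3, 39), (6, 12), (7, 34), (9, 22), (10, 6), (12, 9), (13, 11), (14, 22), (16, 41)])
READ a @v6: history=[(4, 17), (5, 11), (8, 36), (11, 16), (15, 32)] -> pick v5 -> 11
v17: WRITE a=10  (a history now [(4, 17), (5, 11), (8, 36), (11, 16), (15, 32), (17, 10)])
READ a @v5: history=[(4, 17), (5, 11), (8, 36), (11, 16), (15, 32), (17, 10)] -> pick v5 -> 11
v18: WRITE a=22  (a history now [(4, 17), (5, 11), (8, 36), (11, 16), (15, 32), (17, 10), (18, 22)])
READ a @v2: history=[(4, 17), (5, 11), (8, 36), (11, 16), (15, 32), (17, 10), (18, 22)] -> no version <= 2 -> NONE
READ a @v4: history=[(4, 17), (5, 11), (8, 36), (11, 16), (15, 32), (17, 10), (18, 22)] -> pick v4 -> 17
READ a @v7: history=[(4, 17), (5, 11), (8, 36), (11, 16), (15, 32), (17, 10), (18, 22)] -> pick v5 -> 11
v19: WRITE b=24  (b history now [(1, 7), (2, 6), (3, 39), (6, 12), (7, 34), (9, 22), (10, 6), (12, 9), (13, 11), (14, 22), (16, 41), (19, 24)])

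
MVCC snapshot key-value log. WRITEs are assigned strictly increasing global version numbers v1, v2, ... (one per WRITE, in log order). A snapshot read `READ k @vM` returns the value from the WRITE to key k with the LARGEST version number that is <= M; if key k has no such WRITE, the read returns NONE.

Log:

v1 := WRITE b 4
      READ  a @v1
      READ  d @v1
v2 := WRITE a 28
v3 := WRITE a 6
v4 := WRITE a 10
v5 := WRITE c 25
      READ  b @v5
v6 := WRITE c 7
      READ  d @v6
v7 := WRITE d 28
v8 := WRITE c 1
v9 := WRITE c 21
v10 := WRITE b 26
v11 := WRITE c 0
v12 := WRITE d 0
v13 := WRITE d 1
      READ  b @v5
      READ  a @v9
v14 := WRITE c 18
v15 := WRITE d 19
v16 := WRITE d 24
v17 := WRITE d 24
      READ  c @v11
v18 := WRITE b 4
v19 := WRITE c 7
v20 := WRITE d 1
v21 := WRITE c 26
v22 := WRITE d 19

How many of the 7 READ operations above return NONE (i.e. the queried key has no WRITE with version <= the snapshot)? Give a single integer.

v1: WRITE b=4  (b history now [(1, 4)])
READ a @v1: history=[] -> no version <= 1 -> NONE
READ d @v1: history=[] -> no version <= 1 -> NONE
v2: WRITE a=28  (a history now [(2, 28)])
v3: WRITE a=6  (a history now [(2, 28), (3, 6)])
v4: WRITE a=10  (a history now [(2, 28), (3, 6), (4, 10)])
v5: WRITE c=25  (c history now [(5, 25)])
READ b @v5: history=[(1, 4)] -> pick v1 -> 4
v6: WRITE c=7  (c history now [(5, 25), (6, 7)])
READ d @v6: history=[] -> no version <= 6 -> NONE
v7: WRITE d=28  (d history now [(7, 28)])
v8: WRITE c=1  (c history now [(5, 25), (6, 7), (8, 1)])
v9: WRITE c=21  (c history now [(5, 25), (6, 7), (8, 1), (9, 21)])
v10: WRITE b=26  (b history now [(1, 4), (10, 26)])
v11: WRITE c=0  (c history now [(5, 25), (6, 7), (8, 1), (9, 21), (11, 0)])
v12: WRITE d=0  (d history now [(7, 28), (12, 0)])
v13: WRITE d=1  (d history now [(7, 28), (12, 0), (13, 1)])
READ b @v5: history=[(1, 4), (10, 26)] -> pick v1 -> 4
READ a @v9: history=[(2, 28), (3, 6), (4, 10)] -> pick v4 -> 10
v14: WRITE c=18  (c history now [(5, 25), (6, 7), (8, 1), (9, 21), (11, 0), (14, 18)])
v15: WRITE d=19  (d history now [(7, 28), (12, 0), (13, 1), (15, 19)])
v16: WRITE d=24  (d history now [(7, 28), (12, 0), (13, 1), (15, 19), (16, 24)])
v17: WRITE d=24  (d history now [(7, 28), (12, 0), (13, 1), (15, 19), (16, 24), (17, 24)])
READ c @v11: history=[(5, 25), (6, 7), (8, 1), (9, 21), (11, 0), (14, 18)] -> pick v11 -> 0
v18: WRITE b=4  (b history now [(1, 4), (10, 26), (18, 4)])
v19: WRITE c=7  (c history now [(5, 25), (6, 7), (8, 1), (9, 21), (11, 0), (14, 18), (19, 7)])
v20: WRITE d=1  (d history now [(7, 28), (12, 0), (13, 1), (15, 19), (16, 24), (17, 24), (20, 1)])
v21: WRITE c=26  (c history now [(5, 25), (6, 7), (8, 1), (9, 21), (11, 0), (14, 18), (19, 7), (21, 26)])
v22: WRITE d=19  (d history now [(7, 28), (12, 0), (13, 1), (15, 19), (16, 24), (17, 24), (20, 1), (22, 19)])
Read results in order: ['NONE', 'NONE', '4', 'NONE', '4', '10', '0']
NONE count = 3

Answer: 3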